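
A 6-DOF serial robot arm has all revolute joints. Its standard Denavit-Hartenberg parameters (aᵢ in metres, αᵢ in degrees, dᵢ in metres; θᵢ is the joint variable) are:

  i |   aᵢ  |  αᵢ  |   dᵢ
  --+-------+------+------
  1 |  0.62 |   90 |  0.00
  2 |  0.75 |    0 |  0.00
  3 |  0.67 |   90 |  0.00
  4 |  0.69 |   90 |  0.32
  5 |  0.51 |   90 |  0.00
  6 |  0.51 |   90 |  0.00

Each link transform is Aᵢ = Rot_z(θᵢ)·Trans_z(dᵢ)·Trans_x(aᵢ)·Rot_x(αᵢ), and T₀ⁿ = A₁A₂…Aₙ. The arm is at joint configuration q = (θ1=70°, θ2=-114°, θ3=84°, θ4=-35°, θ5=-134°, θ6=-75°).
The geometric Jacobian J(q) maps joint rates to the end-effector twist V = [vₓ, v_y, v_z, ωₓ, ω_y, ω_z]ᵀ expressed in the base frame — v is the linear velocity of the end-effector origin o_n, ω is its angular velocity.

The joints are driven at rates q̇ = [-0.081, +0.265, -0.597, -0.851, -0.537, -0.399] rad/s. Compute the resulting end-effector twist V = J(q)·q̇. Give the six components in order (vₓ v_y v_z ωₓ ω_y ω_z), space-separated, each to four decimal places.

-0.1933 0.0284 -0.8472 0.3005 0.9915 0.6245

o_n = [0.7210, 1.2103, -1.1386]
J₁: ẑ×o_n = [-1.2103, 0.7210, 0.0000], ω = ẑ
J2: z=[0.9397, -0.3420, 0.0000] o=[0.2121, 0.5826, 0.0000] → [0.3894, 1.0699, 0.7639, 0.9397, -0.3420, 0.0000]
J3: z=[0.9397, -0.3420, 0.0000] o=[0.1077, 0.2960, -0.6852] → [0.1551, 0.4261, 1.0690, 0.9397, -0.3420, 0.0000]
J4: z=[-0.1710, -0.4698, -0.8660] o=[0.3062, 0.8412, -1.0202] → [0.3753, -0.3795, 0.1318, -0.1710, -0.4698, -0.8660]
J5: z=[-0.9396, -0.1866, 0.2868] o=[0.0470, 1.2862, -1.5799] → [-0.0606, 0.6080, 0.1971, -0.9396, -0.1866, 0.2868]
J6: z=[0.0944, -0.9470, -0.3070] o=[0.2147, 1.1529, -1.1171] → [0.0380, -0.1534, 0.4849, 0.0944, -0.9470, -0.3070]
V = J·q̇ = [-0.1933, 0.0284, -0.8472, 0.3005, 0.9915, 0.6245]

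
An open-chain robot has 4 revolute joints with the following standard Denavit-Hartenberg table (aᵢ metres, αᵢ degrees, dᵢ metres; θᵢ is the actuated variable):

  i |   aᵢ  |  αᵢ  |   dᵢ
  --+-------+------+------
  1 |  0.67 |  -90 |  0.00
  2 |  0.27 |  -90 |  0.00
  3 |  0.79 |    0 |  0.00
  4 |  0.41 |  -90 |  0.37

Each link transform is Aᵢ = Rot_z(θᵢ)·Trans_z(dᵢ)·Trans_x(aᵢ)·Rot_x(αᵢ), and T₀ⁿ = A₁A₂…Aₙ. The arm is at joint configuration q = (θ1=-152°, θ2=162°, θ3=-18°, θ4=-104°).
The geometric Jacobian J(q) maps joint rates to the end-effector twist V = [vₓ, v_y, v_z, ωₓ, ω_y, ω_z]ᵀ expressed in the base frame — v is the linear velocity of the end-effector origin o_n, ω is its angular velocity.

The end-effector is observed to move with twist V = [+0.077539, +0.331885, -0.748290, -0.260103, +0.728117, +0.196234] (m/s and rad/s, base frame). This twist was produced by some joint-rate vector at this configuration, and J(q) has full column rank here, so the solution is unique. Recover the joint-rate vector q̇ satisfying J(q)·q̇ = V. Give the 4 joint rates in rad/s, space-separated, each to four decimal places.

o_n = [0.4624, -0.4244, 0.1034]
J₁: ẑ×o_n = [0.4244, 0.4624, -0.0000], ω = ẑ
J2: z=[0.4695, -0.8829, 0.0000] o=[-0.5916, -0.3145, 0.0000] → [-0.0913, -0.0486, 0.8791, 0.4695, -0.8829, 0.0000]
J3: z=[0.2728, 0.1451, 0.9511] o=[-0.3648, -0.1940, -0.0834] → [0.2462, 0.7358, -0.1829, 0.2728, 0.1451, 0.9511]
J4: z=[0.2728, 0.1451, 0.9511] o=[0.3807, -0.0741, -0.3156] → [0.3940, -0.0366, -0.1074, 0.2728, 0.1451, 0.9511]
q̇ = J⁺·V = [-0.1490, -0.7650, 0.4880, -0.1250]

-0.1490 -0.7650 0.4880 -0.1250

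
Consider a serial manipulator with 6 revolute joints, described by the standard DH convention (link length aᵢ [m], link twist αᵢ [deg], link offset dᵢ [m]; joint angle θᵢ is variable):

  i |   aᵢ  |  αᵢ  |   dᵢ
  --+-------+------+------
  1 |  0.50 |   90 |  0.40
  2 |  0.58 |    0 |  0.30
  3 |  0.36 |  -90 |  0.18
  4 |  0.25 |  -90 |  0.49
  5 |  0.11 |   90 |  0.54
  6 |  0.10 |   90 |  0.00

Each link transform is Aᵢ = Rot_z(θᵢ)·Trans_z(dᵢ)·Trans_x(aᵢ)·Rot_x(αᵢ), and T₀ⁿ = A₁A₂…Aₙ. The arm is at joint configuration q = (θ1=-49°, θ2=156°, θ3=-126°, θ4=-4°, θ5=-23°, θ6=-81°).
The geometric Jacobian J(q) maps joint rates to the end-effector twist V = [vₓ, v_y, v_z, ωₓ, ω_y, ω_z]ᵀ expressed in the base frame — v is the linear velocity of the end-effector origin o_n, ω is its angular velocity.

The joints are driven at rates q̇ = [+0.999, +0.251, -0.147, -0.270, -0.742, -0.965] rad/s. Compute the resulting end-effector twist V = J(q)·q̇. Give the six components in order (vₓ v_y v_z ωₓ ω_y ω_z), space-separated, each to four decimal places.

0.1052 0.2469 -0.0574 -0.0927 -1.2202 0.1581

o_n = [0.1835, -0.3107, 1.4805]
J₁: ẑ×o_n = [0.3107, 0.1835, -0.0000], ω = ẑ
J2: z=[-0.7547, -0.6561, 0.0000] o=[0.3280, -0.3774, 0.4000] → [-0.7089, 0.8155, -0.1451, -0.7547, -0.6561, 0.0000]
J3: z=[-0.7547, -0.6561, 0.0000] o=[-0.2460, -0.1743, 0.6359] → [-0.5541, 0.6375, 0.3848, -0.7547, -0.6561, 0.0000]
J4: z=[-0.3280, 0.3774, 0.8660] o=[-0.1773, -0.5277, 0.8159] → [0.0629, 0.5305, -0.2073, -0.3280, 0.3774, 0.8660]
J5: z=[0.7925, 0.6089, 0.0349] o=[-0.2095, -0.5172, 1.3650] → [0.0632, -0.0779, -0.0757, 0.7925, 0.6089, 0.0349]
J6: z=[-0.5028, 0.6200, 0.6023] o=[0.2564, -0.2429, 1.4715] → [0.0465, -0.0394, 0.0793, -0.5028, 0.6200, 0.6023]
V = J·q̇ = [0.1052, 0.2469, -0.0574, -0.0927, -1.2202, 0.1581]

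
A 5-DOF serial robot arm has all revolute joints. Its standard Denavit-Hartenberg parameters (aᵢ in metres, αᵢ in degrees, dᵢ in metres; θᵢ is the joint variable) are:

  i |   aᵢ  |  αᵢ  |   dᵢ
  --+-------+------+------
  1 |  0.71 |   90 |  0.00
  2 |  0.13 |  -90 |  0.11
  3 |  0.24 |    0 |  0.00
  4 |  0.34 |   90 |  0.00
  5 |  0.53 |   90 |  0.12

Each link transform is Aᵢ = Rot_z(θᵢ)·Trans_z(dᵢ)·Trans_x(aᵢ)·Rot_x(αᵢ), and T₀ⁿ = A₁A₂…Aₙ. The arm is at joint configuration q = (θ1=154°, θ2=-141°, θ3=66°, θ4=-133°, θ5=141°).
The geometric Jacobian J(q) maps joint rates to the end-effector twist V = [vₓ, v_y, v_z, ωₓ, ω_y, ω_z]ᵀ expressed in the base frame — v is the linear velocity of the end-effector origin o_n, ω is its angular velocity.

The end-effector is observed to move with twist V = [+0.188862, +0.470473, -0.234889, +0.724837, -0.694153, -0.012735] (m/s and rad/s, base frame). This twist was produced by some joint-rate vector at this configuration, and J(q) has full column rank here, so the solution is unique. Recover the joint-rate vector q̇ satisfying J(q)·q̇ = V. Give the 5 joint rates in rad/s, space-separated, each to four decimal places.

-0.5860 -0.1440 -0.2540 -0.7930 -0.4150

o_n = [-0.8209, 0.2574, -0.3153]
J₁: ẑ×o_n = [-0.2574, -0.8209, 0.0000], ω = ẑ
J2: z=[0.4384, 0.8988, 0.0000] o=[-0.6381, 0.3112, 0.0000] → [-0.2834, 0.1382, 0.1407, 0.4384, 0.8988, 0.0000]
J3: z=[-0.5656, 0.2759, -0.7771] o=[-0.4991, 0.3658, -0.0818] → [-0.1487, 0.1181, 0.1501, -0.5656, 0.2759, -0.7771]
J4: z=[-0.5656, 0.2759, -0.7771] o=[-0.5270, 0.1355, -0.1432] → [0.0473, 0.1311, 0.0121, -0.5656, 0.2759, -0.7771]
J5: z=[-0.4717, 0.6648, 0.5793] o=[-0.2971, 0.3715, -0.2268] → [0.0074, -0.3452, 0.4021, -0.4717, 0.6648, 0.5793]
q̇ = J⁺·V = [-0.5860, -0.1440, -0.2540, -0.7930, -0.4150]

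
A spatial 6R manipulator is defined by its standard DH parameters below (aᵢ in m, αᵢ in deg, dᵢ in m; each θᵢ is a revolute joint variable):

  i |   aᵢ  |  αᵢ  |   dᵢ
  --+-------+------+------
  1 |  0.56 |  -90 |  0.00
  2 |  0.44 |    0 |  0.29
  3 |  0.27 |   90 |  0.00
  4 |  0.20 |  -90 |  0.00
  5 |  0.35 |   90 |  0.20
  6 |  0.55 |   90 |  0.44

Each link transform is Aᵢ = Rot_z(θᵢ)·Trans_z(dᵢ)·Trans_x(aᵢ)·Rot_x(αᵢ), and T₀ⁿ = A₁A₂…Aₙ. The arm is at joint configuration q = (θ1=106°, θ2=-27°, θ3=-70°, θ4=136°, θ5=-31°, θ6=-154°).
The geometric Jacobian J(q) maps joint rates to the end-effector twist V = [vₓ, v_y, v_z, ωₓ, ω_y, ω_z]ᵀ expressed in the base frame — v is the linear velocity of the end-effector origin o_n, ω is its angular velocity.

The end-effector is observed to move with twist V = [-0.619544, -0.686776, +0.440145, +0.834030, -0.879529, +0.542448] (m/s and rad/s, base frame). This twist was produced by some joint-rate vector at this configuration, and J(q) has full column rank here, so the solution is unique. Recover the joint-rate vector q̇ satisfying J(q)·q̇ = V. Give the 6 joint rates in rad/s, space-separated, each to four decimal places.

0.4180 -0.8480 0.7250 0.2430 0.1370 0.9440

o_n = [-0.3727, 0.5193, 0.5665]
J₁: ẑ×o_n = [-0.5193, -0.3727, 0.0000], ω = ẑ
J2: z=[-0.9613, -0.2756, 0.0000] o=[-0.1544, 0.5383, 0.0000] → [-0.1562, 0.5446, -0.0419, -0.9613, -0.2756, 0.0000]
J3: z=[-0.9613, -0.2756, 0.0000] o=[-0.5412, 0.8352, 0.1998] → [-0.1011, 0.3526, 0.3501, -0.9613, -0.2756, 0.0000]
J4: z=[0.2736, -0.9541, -0.1219] o=[-0.5321, 0.8036, 0.4677] → [-0.1289, -0.0464, 0.0743, 0.2736, -0.9541, -0.1219]
J5: z=[0.6681, 0.2797, -0.6895] o=[-0.6705, 0.7822, 0.3249] → [-0.1137, -0.3667, -0.2589, 0.6681, 0.2797, -0.6895]
J6: z=[0.5909, -0.7626, 0.2633] o=[-0.6951, 0.6339, -0.0491] → [-0.4393, -0.2789, 0.1781, 0.5909, -0.7626, 0.2633]
q̇ = J⁺·V = [0.4180, -0.8480, 0.7250, 0.2430, 0.1370, 0.9440]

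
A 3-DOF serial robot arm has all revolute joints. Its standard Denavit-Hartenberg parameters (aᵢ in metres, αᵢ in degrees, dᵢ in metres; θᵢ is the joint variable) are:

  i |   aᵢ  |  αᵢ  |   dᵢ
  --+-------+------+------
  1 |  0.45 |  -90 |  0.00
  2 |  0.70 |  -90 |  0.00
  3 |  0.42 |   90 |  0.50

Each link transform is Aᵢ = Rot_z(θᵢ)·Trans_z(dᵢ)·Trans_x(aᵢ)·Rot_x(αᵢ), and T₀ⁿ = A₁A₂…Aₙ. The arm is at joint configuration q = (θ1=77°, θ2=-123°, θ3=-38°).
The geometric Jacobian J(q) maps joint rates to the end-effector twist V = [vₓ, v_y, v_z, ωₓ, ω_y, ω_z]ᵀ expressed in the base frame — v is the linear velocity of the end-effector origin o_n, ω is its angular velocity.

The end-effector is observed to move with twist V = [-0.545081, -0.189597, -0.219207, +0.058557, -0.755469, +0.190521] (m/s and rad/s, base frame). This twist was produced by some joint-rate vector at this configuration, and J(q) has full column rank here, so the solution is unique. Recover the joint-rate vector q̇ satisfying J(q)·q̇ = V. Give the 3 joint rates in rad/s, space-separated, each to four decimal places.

o_n = [-0.1827, 0.3581, 1.1370]
J₁: ẑ×o_n = [-0.3581, -0.1827, 0.0000], ω = ẑ
J2: z=[-0.9744, 0.2250, 0.0000] o=[0.1012, 0.4385, 0.0000] → [0.2558, 1.1078, 0.1422, -0.9744, 0.2250, 0.0000]
J3: z=[0.1887, 0.8172, 0.5446] o=[0.0155, 0.0670, 0.5871] → [0.2908, -0.2117, 0.2169, 0.1887, 0.8172, 0.5446]
q̇ = J⁺·V = [0.6600, -0.2270, -0.8620]

0.6600 -0.2270 -0.8620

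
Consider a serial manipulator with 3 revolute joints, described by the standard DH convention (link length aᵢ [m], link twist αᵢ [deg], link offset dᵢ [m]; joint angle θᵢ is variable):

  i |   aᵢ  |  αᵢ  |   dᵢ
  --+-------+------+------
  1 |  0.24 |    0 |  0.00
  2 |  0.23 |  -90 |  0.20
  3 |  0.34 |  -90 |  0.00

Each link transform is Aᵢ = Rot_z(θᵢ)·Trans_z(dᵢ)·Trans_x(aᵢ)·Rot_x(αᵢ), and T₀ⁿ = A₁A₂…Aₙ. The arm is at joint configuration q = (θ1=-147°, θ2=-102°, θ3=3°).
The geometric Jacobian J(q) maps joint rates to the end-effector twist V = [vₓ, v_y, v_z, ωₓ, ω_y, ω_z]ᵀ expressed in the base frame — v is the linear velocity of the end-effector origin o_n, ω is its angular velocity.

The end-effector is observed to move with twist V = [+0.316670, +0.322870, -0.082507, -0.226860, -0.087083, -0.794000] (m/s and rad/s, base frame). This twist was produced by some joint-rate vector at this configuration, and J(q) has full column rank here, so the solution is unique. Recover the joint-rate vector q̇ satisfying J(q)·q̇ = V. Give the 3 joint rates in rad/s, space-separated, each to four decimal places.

o_n = [-0.4054, 0.4010, 0.1822]
J₁: ẑ×o_n = [-0.4010, -0.4054, 0.0000], ω = ẑ
J2: z=[0.0000, 0.0000, 1.0000] o=[-0.2013, -0.1307, 0.0000] → [-0.5317, -0.2041, 0.0000, 0.0000, 0.0000, 1.0000]
J3: z=[-0.9336, -0.3584, 0.0000] o=[-0.2837, 0.0840, 0.2000] → [0.0064, -0.0166, -0.3395, -0.9336, -0.3584, 0.0000]
q̇ = J⁺·V = [-0.8190, 0.0250, 0.2430]

-0.8190 0.0250 0.2430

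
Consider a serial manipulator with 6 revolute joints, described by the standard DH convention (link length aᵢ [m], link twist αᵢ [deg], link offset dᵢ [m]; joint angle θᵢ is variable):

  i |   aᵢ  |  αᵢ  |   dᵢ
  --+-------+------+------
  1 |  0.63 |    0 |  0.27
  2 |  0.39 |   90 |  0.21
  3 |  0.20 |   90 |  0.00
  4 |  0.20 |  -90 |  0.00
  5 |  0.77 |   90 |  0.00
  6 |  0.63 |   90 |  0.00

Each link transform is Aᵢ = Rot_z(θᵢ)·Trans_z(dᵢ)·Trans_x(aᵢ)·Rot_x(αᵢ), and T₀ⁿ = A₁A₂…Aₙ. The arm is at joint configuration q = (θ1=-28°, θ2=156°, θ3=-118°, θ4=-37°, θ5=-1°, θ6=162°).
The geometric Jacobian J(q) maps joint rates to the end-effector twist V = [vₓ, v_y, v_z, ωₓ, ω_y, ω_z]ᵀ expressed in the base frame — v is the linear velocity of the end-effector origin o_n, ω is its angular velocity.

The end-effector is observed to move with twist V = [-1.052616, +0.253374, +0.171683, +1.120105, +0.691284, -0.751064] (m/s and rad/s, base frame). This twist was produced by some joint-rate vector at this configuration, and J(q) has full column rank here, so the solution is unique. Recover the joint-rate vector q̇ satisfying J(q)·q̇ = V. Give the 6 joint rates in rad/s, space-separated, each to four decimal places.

o_n = [0.4417, -0.2591, -0.0601]
J₁: ẑ×o_n = [0.2591, 0.4417, -0.0000], ω = ẑ
J2: z=[0.0000, 0.0000, 1.0000] o=[0.5563, -0.2958, 0.2700] → [-0.0367, -0.1146, 0.0000, 0.0000, 0.0000, 1.0000]
J3: z=[0.7880, 0.6157, 0.0000] o=[0.3161, 0.0116, 0.4800] → [-0.3325, 0.4256, -0.2906, 0.7880, 0.6157, 0.0000]
J4: z=[0.5436, -0.6958, 0.4695] o=[0.3740, -0.0624, 0.3034] → [0.3452, 0.2294, -0.0598, 0.5436, -0.6958, 0.4695]
J5: z=[0.8033, 0.2690, -0.5314] o=[0.3253, -0.1956, 0.1624] → [-0.0936, 0.1169, -0.0823, 0.8033, 0.2690, -0.5314]
J6: z=[0.5478, -0.6840, 0.4817] o=[0.1452, -0.7177, -0.3742] → [-0.4358, -0.0292, 0.4540, 0.5478, -0.6840, 0.4817]
q̇ = J⁺·V = [-0.0190, -0.4870, 0.9040, -0.9130, 0.4940, 0.9260]

-0.0190 -0.4870 0.9040 -0.9130 0.4940 0.9260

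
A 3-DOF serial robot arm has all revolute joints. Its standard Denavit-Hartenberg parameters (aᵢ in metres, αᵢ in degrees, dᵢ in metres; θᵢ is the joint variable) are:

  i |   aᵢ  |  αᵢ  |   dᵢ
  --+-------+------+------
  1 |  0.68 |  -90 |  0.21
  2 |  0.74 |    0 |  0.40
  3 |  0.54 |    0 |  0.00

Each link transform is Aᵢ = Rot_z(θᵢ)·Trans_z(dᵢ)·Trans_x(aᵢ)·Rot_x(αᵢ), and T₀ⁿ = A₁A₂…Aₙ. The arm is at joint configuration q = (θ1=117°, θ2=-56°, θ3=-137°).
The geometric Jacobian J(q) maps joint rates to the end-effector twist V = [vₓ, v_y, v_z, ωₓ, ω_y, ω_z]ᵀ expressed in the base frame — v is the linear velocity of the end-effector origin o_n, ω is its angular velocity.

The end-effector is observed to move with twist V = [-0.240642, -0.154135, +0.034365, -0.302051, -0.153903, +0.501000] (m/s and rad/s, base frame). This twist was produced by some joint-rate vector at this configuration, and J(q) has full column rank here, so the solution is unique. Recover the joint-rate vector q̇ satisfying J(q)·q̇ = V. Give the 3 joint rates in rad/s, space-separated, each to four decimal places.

0.5010 0.3480 -0.0090

o_n = [-0.6141, 0.3242, 0.7020]
J₁: ẑ×o_n = [-0.3242, -0.6141, 0.0000], ω = ẑ
J2: z=[-0.8910, -0.4540, 0.0000] o=[-0.3087, 0.6059, 0.2100] → [-0.2234, 0.4384, 0.1124, -0.8910, -0.4540, 0.0000]
J3: z=[-0.8910, -0.4540, 0.0000] o=[-0.8530, 0.7930, 0.8235] → [0.0551, -0.1082, 0.5262, -0.8910, -0.4540, 0.0000]
q̇ = J⁺·V = [0.5010, 0.3480, -0.0090]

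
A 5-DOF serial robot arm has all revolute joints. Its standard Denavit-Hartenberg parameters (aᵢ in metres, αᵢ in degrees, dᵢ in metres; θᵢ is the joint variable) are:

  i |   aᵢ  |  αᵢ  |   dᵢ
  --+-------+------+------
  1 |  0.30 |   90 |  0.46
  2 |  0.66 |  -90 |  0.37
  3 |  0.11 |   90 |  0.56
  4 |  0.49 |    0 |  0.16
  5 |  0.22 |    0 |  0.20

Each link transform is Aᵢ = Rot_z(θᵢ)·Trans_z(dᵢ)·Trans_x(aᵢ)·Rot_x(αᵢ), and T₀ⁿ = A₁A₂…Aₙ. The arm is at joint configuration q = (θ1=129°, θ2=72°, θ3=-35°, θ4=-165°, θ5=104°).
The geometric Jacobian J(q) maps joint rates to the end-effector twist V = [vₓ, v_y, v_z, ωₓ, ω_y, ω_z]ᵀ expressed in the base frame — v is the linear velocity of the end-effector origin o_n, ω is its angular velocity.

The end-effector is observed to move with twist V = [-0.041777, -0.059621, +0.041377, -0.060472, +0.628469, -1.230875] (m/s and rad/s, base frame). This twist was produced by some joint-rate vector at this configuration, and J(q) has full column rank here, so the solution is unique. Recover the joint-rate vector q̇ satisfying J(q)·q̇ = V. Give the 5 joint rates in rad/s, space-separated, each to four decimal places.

o_n = [0.3103, 0.4394, 0.7658]
J₁: ẑ×o_n = [-0.4394, 0.3103, 0.0000], ω = ẑ
J2: z=[0.7771, 0.6293, 0.0000] o=[-0.1888, 0.2331, 0.4600] → [0.1924, -0.2376, -0.1538, 0.7771, 0.6293, 0.0000]
J3: z=[0.5985, -0.7391, 0.3090] o=[-0.0296, 0.6245, 1.0877] → [0.2951, 0.2977, 0.1405, 0.5985, -0.7391, 0.3090]
J4: z=[0.7481, 0.3778, -0.5455] o=[0.3371, 0.2719, 1.3464] → [-0.1280, 0.4490, 0.1354, 0.7481, 0.3778, -0.5455]
J5: z=[0.7481, 0.3778, -0.5455] o=[0.2453, 0.1622, 0.8512] → [0.1190, 0.0285, 0.1829, 0.7481, 0.3778, -0.5455]
q̇ = J⁺·V = [-0.6280, -0.2380, -0.6870, 0.6250, 0.0910]

-0.6280 -0.2380 -0.6870 0.6250 0.0910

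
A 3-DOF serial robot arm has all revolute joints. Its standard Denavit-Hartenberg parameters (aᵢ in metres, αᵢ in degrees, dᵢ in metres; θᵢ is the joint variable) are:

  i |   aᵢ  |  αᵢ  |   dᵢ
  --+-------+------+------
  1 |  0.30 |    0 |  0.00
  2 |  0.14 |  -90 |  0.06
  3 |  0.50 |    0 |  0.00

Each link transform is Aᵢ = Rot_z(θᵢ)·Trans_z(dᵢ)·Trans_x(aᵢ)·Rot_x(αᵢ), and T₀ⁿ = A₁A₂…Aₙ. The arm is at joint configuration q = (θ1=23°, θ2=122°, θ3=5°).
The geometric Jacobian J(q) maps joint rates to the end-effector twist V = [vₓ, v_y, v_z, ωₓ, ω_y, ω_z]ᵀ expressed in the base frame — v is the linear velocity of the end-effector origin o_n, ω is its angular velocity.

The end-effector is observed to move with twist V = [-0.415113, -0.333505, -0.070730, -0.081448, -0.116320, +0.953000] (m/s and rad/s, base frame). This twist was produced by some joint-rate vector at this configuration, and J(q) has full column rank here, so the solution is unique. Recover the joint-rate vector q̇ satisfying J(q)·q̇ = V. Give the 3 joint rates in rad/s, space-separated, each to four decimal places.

o_n = [-0.2465, 0.4832, 0.0164]
J₁: ẑ×o_n = [-0.4832, -0.2465, 0.0000], ω = ẑ
J2: z=[0.0000, 0.0000, 1.0000] o=[0.2762, 0.1172, 0.0000] → [-0.3660, -0.5227, 0.0000, 0.0000, 0.0000, 1.0000]
J3: z=[-0.5736, -0.8192, 0.0000] o=[0.1615, 0.1975, 0.0600] → [0.0357, -0.0250, -0.4981, -0.5736, -0.8192, 0.0000]
q̇ = J⁺·V = [0.6090, 0.3440, 0.1420]

0.6090 0.3440 0.1420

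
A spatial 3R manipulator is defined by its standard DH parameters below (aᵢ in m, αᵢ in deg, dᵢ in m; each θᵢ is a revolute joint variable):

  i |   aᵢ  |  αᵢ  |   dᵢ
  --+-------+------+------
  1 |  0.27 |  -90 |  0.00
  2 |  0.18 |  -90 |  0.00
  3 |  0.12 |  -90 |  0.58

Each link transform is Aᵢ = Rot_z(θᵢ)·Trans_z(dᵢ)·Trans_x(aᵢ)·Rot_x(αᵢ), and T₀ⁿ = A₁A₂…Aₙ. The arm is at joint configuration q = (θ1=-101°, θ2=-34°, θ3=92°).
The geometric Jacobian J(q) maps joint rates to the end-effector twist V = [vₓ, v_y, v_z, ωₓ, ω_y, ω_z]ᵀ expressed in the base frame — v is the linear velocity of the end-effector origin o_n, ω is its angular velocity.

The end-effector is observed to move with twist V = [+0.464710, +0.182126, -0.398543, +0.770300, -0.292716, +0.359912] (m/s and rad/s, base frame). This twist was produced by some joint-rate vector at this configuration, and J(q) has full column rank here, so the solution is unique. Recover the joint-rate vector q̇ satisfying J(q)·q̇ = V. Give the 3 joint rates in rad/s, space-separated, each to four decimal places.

o_n = [-0.2589, -0.7036, -0.3825]
J₁: ẑ×o_n = [0.7036, -0.2589, 0.0000], ω = ẑ
J2: z=[0.9816, -0.1908, 0.0000] o=[-0.0515, -0.2650, 0.0000] → [0.0730, 0.3755, -0.4701, 0.9816, -0.1908, 0.0000]
J3: z=[-0.1067, -0.5489, -0.8290] o=[-0.0800, -0.4115, 0.1007] → [0.0231, 0.0968, -0.0671, -0.1067, -0.5489, -0.8290]
q̇ = J⁺·V = [0.5680, 0.8120, 0.2510]

0.5680 0.8120 0.2510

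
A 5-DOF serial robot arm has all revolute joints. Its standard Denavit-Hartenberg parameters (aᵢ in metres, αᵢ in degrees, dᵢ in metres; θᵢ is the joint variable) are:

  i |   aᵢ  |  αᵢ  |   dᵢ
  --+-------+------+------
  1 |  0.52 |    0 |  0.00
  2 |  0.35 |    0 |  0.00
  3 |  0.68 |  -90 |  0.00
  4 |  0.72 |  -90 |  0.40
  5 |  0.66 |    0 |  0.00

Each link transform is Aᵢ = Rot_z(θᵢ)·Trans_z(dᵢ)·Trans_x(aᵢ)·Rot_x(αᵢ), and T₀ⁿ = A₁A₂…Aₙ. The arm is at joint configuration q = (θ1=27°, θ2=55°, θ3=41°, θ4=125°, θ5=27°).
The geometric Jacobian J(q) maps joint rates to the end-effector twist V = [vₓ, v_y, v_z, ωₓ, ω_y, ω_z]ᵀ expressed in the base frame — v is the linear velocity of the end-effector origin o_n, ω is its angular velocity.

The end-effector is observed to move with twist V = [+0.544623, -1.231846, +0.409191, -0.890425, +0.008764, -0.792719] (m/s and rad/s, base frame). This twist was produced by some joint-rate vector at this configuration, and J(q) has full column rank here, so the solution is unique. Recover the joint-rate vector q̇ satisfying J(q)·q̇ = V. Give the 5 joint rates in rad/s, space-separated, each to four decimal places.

-0.5810 -0.1850 0.3180 0.7420 -0.6010

o_n = [0.4661, 0.4691, -1.0715]
J₁: ẑ×o_n = [-0.4691, 0.4661, 0.0000], ω = ẑ
J2: z=[0.0000, 0.0000, 1.0000] o=[0.4633, 0.2361, 0.0000] → [-0.2330, 0.0028, 0.0000, 0.0000, 0.0000, 1.0000]
J3: z=[0.0000, 0.0000, 1.0000] o=[0.5120, 0.5827, 0.0000] → [0.1136, -0.0459, 0.0000, 0.0000, 0.0000, 1.0000]
J4: z=[-0.8387, -0.5446, 0.0000] o=[0.1417, 1.1530, 0.0000] → [0.5836, -0.8986, 0.7503, -0.8387, -0.5446, 0.0000]
J5: z=[0.4461, -0.6870, 0.5736] o=[0.0311, 0.5888, -0.5898] → [0.3996, 0.4644, 0.2454, 0.4461, -0.6870, 0.5736]
q̇ = J⁺·V = [-0.5810, -0.1850, 0.3180, 0.7420, -0.6010]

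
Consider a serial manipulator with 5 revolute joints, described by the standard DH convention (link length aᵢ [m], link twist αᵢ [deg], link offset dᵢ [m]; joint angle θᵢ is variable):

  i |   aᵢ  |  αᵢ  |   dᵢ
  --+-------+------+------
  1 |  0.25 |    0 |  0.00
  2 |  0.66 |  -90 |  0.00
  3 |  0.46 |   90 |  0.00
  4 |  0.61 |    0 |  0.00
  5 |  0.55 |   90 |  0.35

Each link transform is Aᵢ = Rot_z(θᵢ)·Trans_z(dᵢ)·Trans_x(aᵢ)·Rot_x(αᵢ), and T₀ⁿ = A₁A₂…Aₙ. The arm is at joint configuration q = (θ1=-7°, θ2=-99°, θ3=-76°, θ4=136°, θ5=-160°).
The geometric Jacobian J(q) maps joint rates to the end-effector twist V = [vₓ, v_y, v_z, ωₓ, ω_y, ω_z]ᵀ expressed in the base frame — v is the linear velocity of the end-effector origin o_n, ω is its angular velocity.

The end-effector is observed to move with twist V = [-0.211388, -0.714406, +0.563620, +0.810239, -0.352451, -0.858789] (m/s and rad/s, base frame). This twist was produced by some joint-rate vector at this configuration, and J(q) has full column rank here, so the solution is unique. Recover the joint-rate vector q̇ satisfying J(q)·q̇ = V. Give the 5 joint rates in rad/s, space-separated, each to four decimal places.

o_n = [0.3172, -0.5154, 0.5928]
J₁: ẑ×o_n = [0.5154, 0.3172, -0.0000], ω = ẑ
J2: z=[0.0000, 0.0000, 1.0000] o=[0.2481, -0.0305, 0.0000] → [0.4849, 0.0691, -0.0000, 0.0000, 0.0000, 1.0000]
J3: z=[0.9613, -0.2756, 0.0000] o=[0.0662, -0.6649, 0.0000] → [-0.1634, -0.5698, 0.2129, 0.9613, -0.2756, 0.0000]
J4: z=[0.2674, 0.9327, 0.2419] o=[0.0355, -0.7719, 0.4463] → [0.0745, 0.0290, -0.1941, 0.2674, 0.9327, 0.2419]
J5: z=[0.2674, 0.9327, 0.2419] o=[0.4721, -0.7866, 0.0206] → [0.4681, -0.1905, 0.2171, 0.2674, 0.9327, 0.2419]
q̇ = J⁺·V = [0.1390, -0.9690, 0.8760, -0.9800, 0.8610]

0.1390 -0.9690 0.8760 -0.9800 0.8610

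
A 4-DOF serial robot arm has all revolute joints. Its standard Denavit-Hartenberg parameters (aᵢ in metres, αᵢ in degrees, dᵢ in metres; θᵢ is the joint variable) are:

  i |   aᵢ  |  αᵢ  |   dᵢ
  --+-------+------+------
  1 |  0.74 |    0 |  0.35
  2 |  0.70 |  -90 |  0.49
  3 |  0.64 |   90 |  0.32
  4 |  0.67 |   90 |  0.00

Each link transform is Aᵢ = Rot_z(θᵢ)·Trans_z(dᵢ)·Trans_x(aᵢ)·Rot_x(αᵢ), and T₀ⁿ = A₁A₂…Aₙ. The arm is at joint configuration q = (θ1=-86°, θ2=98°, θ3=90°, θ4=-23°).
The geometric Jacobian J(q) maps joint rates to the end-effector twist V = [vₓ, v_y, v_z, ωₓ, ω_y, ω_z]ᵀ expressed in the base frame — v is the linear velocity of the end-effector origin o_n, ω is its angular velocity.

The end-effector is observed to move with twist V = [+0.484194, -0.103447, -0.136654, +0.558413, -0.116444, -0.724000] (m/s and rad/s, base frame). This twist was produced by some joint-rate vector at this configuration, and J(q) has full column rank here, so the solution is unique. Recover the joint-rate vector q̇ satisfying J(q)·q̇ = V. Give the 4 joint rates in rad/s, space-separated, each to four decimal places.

o_n = [0.7242, -0.5357, -0.4167]
J₁: ẑ×o_n = [0.5357, 0.7242, -0.0000], ω = ẑ
J2: z=[0.0000, 0.0000, 1.0000] o=[0.0516, -0.7382, 0.3500] → [-0.2025, 0.6726, 0.0000, 0.0000, 0.0000, 1.0000]
J3: z=[-0.2079, 0.9781, 0.0000] o=[0.7363, -0.5927, 0.8400] → [-1.2293, -0.2613, -0.0000, -0.2079, 0.9781, 0.0000]
J4: z=[0.9781, 0.2079, 0.0000] o=[0.6698, -0.2797, 0.2000] → [-0.1282, 0.6033, -0.2618, 0.9781, 0.2079, 0.0000]
q̇ = J⁺·V = [0.1650, -0.8890, -0.2300, 0.5220]

0.1650 -0.8890 -0.2300 0.5220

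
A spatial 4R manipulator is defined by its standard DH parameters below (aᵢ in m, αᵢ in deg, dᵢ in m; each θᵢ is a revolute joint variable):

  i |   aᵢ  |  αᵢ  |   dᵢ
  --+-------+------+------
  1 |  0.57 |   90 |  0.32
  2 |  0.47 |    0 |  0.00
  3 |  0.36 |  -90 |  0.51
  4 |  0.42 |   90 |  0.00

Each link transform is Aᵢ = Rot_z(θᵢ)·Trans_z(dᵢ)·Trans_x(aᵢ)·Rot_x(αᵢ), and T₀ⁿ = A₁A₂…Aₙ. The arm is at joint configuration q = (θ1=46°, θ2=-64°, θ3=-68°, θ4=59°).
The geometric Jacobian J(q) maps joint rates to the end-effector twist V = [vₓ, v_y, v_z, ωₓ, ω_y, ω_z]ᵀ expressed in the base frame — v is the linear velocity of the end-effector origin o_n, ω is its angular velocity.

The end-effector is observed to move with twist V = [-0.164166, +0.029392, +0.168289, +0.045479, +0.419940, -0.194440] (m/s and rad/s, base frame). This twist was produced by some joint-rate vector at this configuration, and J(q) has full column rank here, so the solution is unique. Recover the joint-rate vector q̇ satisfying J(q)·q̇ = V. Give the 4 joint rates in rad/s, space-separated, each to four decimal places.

0.1060 -0.2510 -0.0080 0.4490

o_n = [0.3791, 0.1766, -0.5307]
J₁: ẑ×o_n = [-0.1766, 0.3791, 0.0000], ω = ẑ
J2: z=[0.7193, -0.6947, 0.0000] o=[0.3960, 0.4100, 0.3200] → [0.5910, 0.6120, -0.1796, 0.7193, -0.6947, 0.0000]
J3: z=[0.7193, -0.6947, 0.0000] o=[0.5391, 0.5582, -0.1024] → [0.2975, 0.3081, -0.3856, 0.7193, -0.6947, 0.0000]
J4: z=[0.5162, 0.5346, -0.6691] o=[0.7386, 0.0307, -0.3700] → [0.0117, 0.3236, 0.2675, 0.5162, 0.5346, -0.6691]
q̇ = J⁺·V = [0.1060, -0.2510, -0.0080, 0.4490]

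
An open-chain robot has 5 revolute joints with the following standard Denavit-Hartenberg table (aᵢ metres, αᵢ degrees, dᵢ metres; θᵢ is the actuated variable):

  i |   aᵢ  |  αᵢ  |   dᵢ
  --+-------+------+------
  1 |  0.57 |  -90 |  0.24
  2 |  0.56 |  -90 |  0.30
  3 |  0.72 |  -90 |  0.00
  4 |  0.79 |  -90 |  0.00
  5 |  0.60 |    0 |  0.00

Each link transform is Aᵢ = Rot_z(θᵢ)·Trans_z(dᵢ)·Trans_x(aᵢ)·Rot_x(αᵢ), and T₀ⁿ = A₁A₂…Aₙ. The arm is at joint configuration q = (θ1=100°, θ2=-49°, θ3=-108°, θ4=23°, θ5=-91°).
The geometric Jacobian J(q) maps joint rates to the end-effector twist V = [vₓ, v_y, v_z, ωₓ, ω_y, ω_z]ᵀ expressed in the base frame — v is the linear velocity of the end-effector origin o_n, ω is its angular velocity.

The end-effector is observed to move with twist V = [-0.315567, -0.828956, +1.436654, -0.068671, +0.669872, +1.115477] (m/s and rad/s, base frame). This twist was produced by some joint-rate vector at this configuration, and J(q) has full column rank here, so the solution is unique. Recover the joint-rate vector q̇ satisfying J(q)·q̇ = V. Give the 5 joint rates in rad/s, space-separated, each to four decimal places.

0.5080 -0.0290 0.8070 0.8490 0.7590

o_n = [-1.9617, 0.4567, 0.9578]
J₁: ẑ×o_n = [-0.4567, -1.9617, 0.0000], ω = ẑ
J2: z=[-0.9848, -0.1736, 0.0000] o=[-0.0990, 0.5613, 0.2400] → [-0.1246, 0.7069, -0.2204, -0.9848, -0.1736, 0.0000]
J3: z=[-0.1311, 0.7432, -0.6561] o=[-0.4582, 0.8711, 0.6626] → [-0.0525, 1.0250, 1.1717, -0.1311, 0.7432, -0.6561]
J4: z=[-0.4127, 0.5608, 0.7178] o=[-1.1072, 0.6084, 0.4947] → [0.3686, -0.4222, 0.5418, -0.4127, 0.5608, 0.7178]
J5: z=[0.4728, -0.5416, 0.6950] o=[-1.7223, 0.1137, 0.5276] → [-0.4714, -0.3698, 0.0325, 0.4728, -0.5416, 0.6950]
q̇ = J⁺·V = [0.5080, -0.0290, 0.8070, 0.8490, 0.7590]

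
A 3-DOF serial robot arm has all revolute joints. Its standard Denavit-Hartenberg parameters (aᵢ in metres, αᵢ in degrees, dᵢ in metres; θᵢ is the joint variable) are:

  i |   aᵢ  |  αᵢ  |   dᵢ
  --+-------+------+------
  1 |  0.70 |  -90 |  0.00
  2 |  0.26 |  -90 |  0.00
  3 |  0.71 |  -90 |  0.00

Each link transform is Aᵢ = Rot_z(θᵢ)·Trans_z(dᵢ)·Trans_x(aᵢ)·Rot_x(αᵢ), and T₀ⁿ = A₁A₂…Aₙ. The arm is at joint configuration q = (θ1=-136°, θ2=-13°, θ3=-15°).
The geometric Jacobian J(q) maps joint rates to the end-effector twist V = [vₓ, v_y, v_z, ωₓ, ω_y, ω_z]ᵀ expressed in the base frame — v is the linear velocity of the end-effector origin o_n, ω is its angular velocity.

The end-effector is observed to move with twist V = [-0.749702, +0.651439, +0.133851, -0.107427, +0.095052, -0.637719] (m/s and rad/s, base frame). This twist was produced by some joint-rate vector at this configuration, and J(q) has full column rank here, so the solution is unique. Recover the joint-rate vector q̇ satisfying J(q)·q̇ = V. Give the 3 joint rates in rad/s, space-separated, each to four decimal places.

-0.5890 -0.1430 0.0500

o_n = [-1.0388, -1.2586, 0.2128]
J₁: ẑ×o_n = [1.2586, -1.0388, 0.0000], ω = ẑ
J2: z=[0.6947, -0.7193, 0.0000] o=[-0.5035, -0.4863, 0.0000] → [-0.1530, -0.1478, -0.9216, 0.6947, -0.7193, 0.0000]
J3: z=[-0.1618, -0.1563, -0.9744] o=[-0.6858, -0.6622, 0.0585] → [-0.6052, 0.3689, 0.0413, -0.1618, -0.1563, -0.9744]
q̇ = J⁺·V = [-0.5890, -0.1430, 0.0500]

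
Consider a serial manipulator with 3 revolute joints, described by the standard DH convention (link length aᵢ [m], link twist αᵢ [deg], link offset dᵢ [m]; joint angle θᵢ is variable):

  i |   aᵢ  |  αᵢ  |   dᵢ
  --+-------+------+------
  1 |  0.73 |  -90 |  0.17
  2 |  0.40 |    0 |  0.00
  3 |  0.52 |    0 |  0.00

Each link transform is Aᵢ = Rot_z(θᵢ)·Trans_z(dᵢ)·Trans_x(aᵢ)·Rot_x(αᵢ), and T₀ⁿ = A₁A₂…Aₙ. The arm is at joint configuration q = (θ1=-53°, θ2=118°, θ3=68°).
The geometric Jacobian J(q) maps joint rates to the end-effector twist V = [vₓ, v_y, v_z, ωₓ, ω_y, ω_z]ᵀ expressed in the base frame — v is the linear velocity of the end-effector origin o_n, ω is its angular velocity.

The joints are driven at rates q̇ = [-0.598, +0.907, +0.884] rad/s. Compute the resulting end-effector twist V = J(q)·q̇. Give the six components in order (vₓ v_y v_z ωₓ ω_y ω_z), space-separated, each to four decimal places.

-0.1462 0.1691 1.0965 1.4304 1.0779 -0.5980

o_n = [0.0151, -0.0200, -0.1288]
J₁: ẑ×o_n = [0.0200, 0.0151, -0.0000], ω = ẑ
J2: z=[0.7986, 0.6018, 0.0000] o=[0.4393, -0.5830, 0.1700] → [-0.1798, 0.2387, 0.7049, 0.7986, 0.6018, 0.0000]
J3: z=[0.7986, 0.6018, 0.0000] o=[0.3263, -0.4330, -0.1832] → [0.0327, -0.0434, 0.5172, 0.7986, 0.6018, 0.0000]
V = J·q̇ = [-0.1462, 0.1691, 1.0965, 1.4304, 1.0779, -0.5980]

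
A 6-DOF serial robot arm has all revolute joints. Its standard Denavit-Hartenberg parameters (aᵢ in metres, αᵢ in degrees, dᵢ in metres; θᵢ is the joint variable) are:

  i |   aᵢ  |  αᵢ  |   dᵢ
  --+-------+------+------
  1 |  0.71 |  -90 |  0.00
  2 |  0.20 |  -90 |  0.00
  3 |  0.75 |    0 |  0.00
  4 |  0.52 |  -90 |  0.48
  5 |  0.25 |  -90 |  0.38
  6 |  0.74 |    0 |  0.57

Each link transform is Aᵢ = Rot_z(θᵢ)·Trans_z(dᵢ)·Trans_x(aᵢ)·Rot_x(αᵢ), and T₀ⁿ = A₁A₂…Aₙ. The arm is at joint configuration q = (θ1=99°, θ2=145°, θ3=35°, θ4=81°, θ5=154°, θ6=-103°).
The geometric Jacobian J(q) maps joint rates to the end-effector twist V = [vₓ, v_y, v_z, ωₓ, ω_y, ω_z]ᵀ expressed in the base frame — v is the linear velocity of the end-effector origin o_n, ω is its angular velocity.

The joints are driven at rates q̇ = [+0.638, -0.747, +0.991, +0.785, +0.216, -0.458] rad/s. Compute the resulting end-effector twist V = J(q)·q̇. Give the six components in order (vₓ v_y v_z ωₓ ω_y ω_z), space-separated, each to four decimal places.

o_n = [0.0626, 0.3900, 0.9324]
J₁: ẑ×o_n = [-0.3900, 0.0626, 0.0000], ω = ẑ
J2: z=[-0.9877, -0.1564, 0.0000] o=[-0.1111, 0.7013, 0.0000] → [-0.1459, 0.9209, 0.3346, -0.9877, -0.1564, 0.0000]
J3: z=[0.0897, -0.5665, 0.8192] o=[-0.0854, 0.5394, -0.1147] → [-0.4708, 0.0273, 0.0705, 0.0897, -0.5665, 0.8192]
J4: z=[0.0897, -0.5665, 0.8192] o=[0.4182, 0.1097, -0.4671] → [-1.0225, -0.4169, -0.1763, 0.0897, -0.5665, 0.8192]
J5: z=[-0.5481, 0.6586, 0.5155] o=[0.8937, 0.0953, 0.0568] → [0.4247, 0.0515, 0.3858, -0.5481, 0.6586, 0.5155]
J6: z=[-0.2839, -0.7263, 0.6260] o=[0.4887, 0.2964, 0.1065] → [-0.6585, -0.0323, -0.3360, -0.2839, -0.7263, 0.6260]
V = J·q̇ = [-1.0158, -0.9223, -0.0813, 0.9088, -0.4144, 1.9174]

-1.0158 -0.9223 -0.0813 0.9088 -0.4144 1.9174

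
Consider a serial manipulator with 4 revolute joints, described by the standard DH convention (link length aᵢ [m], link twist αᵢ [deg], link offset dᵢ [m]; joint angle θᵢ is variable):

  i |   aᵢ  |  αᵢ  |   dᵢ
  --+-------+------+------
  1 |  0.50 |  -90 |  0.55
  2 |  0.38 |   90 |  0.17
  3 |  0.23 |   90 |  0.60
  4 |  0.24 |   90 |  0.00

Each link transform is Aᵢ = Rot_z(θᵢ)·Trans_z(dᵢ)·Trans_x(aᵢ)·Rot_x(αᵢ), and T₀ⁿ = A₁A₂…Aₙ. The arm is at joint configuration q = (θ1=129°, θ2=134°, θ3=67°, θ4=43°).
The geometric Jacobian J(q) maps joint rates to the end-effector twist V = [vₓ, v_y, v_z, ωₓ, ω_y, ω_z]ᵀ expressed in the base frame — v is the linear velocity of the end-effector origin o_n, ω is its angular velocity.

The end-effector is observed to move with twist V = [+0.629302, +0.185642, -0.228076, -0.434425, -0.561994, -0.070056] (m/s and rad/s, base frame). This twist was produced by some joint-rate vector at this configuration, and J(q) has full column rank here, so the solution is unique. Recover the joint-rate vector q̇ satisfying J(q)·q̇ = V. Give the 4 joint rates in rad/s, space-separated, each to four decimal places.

o_n = [-0.8472, 0.1829, -0.3678]
J₁: ẑ×o_n = [-0.1829, -0.8472, 0.0000], ω = ẑ
J2: z=[-0.7771, -0.6293, 0.0000] o=[-0.3147, 0.3886, 0.5500] → [0.5776, -0.7133, -0.1753, -0.7771, -0.6293, 0.0000]
J3: z=[-0.4527, 0.5590, -0.6947] o=[-0.2807, 0.0764, 0.2767] → [-0.2863, 0.1018, 0.2685, -0.4527, 0.5590, -0.6947]
J4: z=[0.7061, -0.2510, -0.6622] o=[-0.6775, 0.2301, -0.2048] → [0.0097, 0.2275, -0.0759, 0.7061, -0.2510, -0.6622]
q̇ = J⁺·V = [-0.8510, 0.5010, -0.6600, -0.4870]

-0.8510 0.5010 -0.6600 -0.4870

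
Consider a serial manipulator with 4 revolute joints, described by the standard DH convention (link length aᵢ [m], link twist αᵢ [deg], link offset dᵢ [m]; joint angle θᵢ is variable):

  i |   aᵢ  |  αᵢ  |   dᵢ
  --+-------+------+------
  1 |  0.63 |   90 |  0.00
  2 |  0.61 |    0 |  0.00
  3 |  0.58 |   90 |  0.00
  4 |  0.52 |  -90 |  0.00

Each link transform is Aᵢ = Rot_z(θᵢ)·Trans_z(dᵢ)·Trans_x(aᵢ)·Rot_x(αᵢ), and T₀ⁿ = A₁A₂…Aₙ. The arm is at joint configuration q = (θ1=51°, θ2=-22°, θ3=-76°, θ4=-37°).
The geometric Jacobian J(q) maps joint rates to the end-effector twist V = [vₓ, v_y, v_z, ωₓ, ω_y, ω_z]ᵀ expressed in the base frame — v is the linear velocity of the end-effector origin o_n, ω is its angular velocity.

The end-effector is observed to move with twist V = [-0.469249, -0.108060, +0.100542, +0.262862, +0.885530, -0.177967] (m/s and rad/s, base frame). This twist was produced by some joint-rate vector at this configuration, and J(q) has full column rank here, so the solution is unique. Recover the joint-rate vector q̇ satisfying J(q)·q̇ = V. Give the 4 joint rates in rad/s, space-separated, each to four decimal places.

-0.0580 -0.3810 0.0280 -0.8620

o_n = [0.4220, 1.0184, -1.2141]
J₁: ẑ×o_n = [-1.0184, 0.4220, 0.0000], ω = ẑ
J2: z=[0.7771, -0.6293, 0.0000] o=[0.3965, 0.4896, 0.0000] → [0.7641, 0.9435, 0.4271, 0.7771, -0.6293, 0.0000]
J3: z=[0.7771, -0.6293, 0.0000] o=[0.7524, 0.9291, -0.2285] → [0.6203, 0.7660, -0.1385, 0.7771, -0.6293, 0.0000]
J4: z=[-0.6232, -0.7696, 0.1392] o=[0.7016, 0.8664, -0.8029] → [0.2953, -0.2952, -0.3099, -0.6232, -0.7696, 0.1392]
q̇ = J⁺·V = [-0.0580, -0.3810, 0.0280, -0.8620]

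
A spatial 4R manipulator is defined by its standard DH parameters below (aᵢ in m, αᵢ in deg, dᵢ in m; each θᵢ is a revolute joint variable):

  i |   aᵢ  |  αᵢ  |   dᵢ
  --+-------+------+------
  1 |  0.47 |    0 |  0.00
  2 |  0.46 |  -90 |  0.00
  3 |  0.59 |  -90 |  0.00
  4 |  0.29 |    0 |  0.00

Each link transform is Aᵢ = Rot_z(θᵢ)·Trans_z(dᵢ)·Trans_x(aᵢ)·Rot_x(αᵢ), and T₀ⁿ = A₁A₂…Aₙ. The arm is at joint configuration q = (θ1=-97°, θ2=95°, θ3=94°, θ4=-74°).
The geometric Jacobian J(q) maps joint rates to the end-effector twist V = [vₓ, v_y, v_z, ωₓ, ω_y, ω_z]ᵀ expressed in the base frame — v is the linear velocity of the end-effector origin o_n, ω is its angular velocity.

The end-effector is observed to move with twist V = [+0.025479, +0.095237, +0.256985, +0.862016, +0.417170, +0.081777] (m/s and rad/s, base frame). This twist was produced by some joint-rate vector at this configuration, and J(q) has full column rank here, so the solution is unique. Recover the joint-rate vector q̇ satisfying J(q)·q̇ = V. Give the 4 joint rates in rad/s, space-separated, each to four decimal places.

o_n = [0.3655, -0.2023, -0.6683]
J₁: ẑ×o_n = [0.2023, 0.3655, -0.0000], ω = ẑ
J2: z=[0.0000, 0.0000, 1.0000] o=[-0.0573, -0.4665, 0.0000] → [-0.2642, 0.4227, 0.0000, 0.0000, 0.0000, 1.0000]
J3: z=[0.0349, 0.9994, 0.0000] o=[0.4024, -0.4826, 0.0000] → [-0.6679, 0.0233, 0.0467, 0.0349, 0.9994, 0.0000]
J4: z=[-0.9970, 0.0348, 0.0698] o=[0.3613, -0.4811, -0.5886] → [-0.0222, -0.0792, -0.2781, -0.9970, 0.0348, 0.0698]
q̇ = J⁺·V = [0.7340, -0.5930, 0.4470, -0.8490]

0.7340 -0.5930 0.4470 -0.8490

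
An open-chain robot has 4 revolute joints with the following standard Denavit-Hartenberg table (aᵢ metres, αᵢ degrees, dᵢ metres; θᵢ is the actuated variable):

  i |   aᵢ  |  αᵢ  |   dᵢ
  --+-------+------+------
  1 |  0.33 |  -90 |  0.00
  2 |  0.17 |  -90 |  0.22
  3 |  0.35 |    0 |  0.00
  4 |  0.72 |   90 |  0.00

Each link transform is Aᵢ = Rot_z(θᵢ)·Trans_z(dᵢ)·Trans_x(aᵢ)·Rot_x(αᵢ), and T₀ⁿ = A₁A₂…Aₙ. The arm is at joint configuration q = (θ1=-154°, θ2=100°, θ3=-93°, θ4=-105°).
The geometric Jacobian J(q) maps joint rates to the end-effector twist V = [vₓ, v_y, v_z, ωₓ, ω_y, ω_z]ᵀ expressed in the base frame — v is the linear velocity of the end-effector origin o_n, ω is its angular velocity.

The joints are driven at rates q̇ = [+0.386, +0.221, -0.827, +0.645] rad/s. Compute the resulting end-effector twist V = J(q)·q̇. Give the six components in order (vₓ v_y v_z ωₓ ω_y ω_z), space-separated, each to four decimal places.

-0.0124 -0.0320 0.2243 -0.0642 -0.2772 0.3544

o_n = [-0.2277, -0.4971, 0.5250]
J₁: ẑ×o_n = [0.4971, -0.2277, 0.0000], ω = ẑ
J2: z=[0.4384, -0.8988, 0.0000] o=[-0.2966, -0.1447, 0.0000] → [-0.4718, -0.2301, -0.0926, 0.4384, -0.8988, 0.0000]
J3: z=[0.8851, 0.4317, 0.1736] o=[-0.1736, -0.3295, -0.1674] → [0.3280, -0.6223, -0.1251, 0.8851, 0.4317, 0.1736]
J4: z=[0.8851, 0.4317, 0.1736] o=[-0.0233, -0.6450, -0.1494] → [0.2655, -0.6324, 0.2191, 0.8851, 0.4317, 0.1736]
V = J·q̇ = [-0.0124, -0.0320, 0.2243, -0.0642, -0.2772, 0.3544]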